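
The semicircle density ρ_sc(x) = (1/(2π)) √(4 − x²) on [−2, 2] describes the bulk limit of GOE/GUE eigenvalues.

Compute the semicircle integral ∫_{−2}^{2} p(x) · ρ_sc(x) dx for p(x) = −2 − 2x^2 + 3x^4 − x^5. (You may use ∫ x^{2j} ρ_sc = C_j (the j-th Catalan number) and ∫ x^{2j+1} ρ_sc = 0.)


Write p(x) = Σ a_i x^i, split into monomials and integrate each against ρ_sc separately.
Using ∫ x^{2j} ρ_sc = C_j = (1/(j+1)) C(2j, j) (Catalan numbers) and ∫ x^{2j+1} ρ_sc = 0 (odd monomials vanish by symmetry):
  i = 0 (even): a_0 · C_{0} = -2 · 1 = -2
  i = 2 (even): a_2 · C_{1} = -2 · 1 = -2
  i = 4 (even): a_4 · C_{2} = 3 · 2 = 6
  i = 5 (odd): ∫ x^5 ρ_sc = 0 (vanishes)

Summing the contributions: ∫_{−2}^{2} p(x) ρ_sc(x) dx = (-2) + (-2) + 6 = 2.


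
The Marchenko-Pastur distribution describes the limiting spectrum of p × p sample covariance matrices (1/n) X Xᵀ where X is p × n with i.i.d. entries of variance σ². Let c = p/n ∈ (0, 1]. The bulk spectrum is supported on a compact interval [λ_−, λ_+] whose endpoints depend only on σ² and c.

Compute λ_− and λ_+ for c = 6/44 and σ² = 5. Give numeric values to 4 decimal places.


c = 6/44 = 0.136364; √c = 0.369274.
λ_− = σ² (1 − √c)² = 5 · (1 − 0.369274)² = 5 · (0.630726)² = 1.989073.
λ_+ = σ² (1 + √c)² = 5 · (1 + 0.369274)² = 5 · (1.369274)² = 9.374563.

Rounded to 4 decimal places: λ_− ≈ 1.9891, λ_+ ≈ 9.3746.


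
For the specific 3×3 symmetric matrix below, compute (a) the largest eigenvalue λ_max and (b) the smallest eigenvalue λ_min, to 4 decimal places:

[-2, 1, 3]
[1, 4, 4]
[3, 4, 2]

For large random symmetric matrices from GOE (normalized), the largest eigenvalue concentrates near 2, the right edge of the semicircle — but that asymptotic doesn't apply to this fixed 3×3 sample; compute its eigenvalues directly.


Since M is real symmetric, all three eigenvalues are real; they are the roots of det(λI − M) = λ³ − (tr M) λ² + s λ − det M, where s is the sum of the principal 2×2 minors.
tr M = -2 + 4 + 2 = 4.
s = ((-2)·4 − 1²) + ((-2)·2 − 3²) + (4·2 − 4²) = -9 + (-13) + (-8) = -30.
det M (expand along row 1) = (-2)·(-8) − 1·(-10) + 3·(-8) = 2.
Characteristic polynomial: λ³ − 4λ² − 30λ − 2 = 0.
Substitute λ = y + (tr M)/3 = y + 1.333333 to remove the quadratic term: y³ + p·y + q = 0 with p = s − (tr M)²/3 = -35.333333 and q = −2(tr M)³/27 + (tr M)·s/3 − det M = -46.740741.
Three real roots ⇒ use the trigonometric (Viète) form: r = 2√(−p/3) = 6.863753, φ = arccos(3q/(p·r)) = arccos(0.578190) = 0.954288 rad.
y_k = r·cos(φ/3 − 2πk/3) for k = 0, 1, 2 gives y = 6.519417, -1.400614, -5.118803.
λ_k = y_k + 1.333333 gives λ = 7.8528, -0.0673, -3.7855 (check: the sum is 4.0000 = tr M).

Hence λ_max = 7.8528 and λ_min = -3.7855.


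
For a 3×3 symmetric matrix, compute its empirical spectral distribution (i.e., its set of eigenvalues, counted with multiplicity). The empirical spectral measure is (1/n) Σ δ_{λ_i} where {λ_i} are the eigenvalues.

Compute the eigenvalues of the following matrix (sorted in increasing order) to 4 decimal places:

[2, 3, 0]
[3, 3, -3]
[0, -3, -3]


Since M is real symmetric, all three eigenvalues are real; they are the roots of det(λI − M) = λ³ − (tr M) λ² + s λ − det M, where s is the sum of the principal 2×2 minors.
tr M = 2 + 3 + (-3) = 2.
s = (2·3 − 3²) + (2·(-3) − 0²) + (3·(-3) − (-3)²) = -3 + (-6) + (-18) = -27.
det M (expand along row 1) = 2·(-18) − 3·(-9) + 0·(-9) = -9.
Characteristic polynomial: λ³ − 2λ² − 27λ + 9 = 0.
Substitute λ = y + (tr M)/3 = y + 0.666667 to remove the quadratic term: y³ + p·y + q = 0 with p = s − (tr M)²/3 = -28.333333 and q = −2(tr M)³/27 + (tr M)·s/3 − det M = -9.592593.
Three real roots ⇒ use the trigonometric (Viète) form: r = 2√(−p/3) = 6.146363, φ = arccos(3q/(p·r)) = arccos(0.165250) = 1.404785 rad.
y_k = r·cos(φ/3 − 2πk/3) for k = 0, 1, 2 gives y = 5.484733, -0.339949, -5.144784.
λ_k = y_k + 0.666667 gives λ = 6.1514, 0.3267, -4.4781 (check: the sum is 2.0000 = tr M).

Eigenvalues sorted in increasing order: [-4.4781, 0.3267, 6.1514].


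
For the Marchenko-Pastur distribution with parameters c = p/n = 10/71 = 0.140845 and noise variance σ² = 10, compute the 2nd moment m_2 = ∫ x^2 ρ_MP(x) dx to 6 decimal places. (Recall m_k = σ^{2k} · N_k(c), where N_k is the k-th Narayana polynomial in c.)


E[X²] = σ⁴ (1 + c) (second MP moment). With σ² = 10 (so σ⁴ = 100) and c = 10/71 = 0.140845: E[X²] = 100 · (1 + 0.140845) = 100 · 1.140845.

So E[X^2] = 114.084507.


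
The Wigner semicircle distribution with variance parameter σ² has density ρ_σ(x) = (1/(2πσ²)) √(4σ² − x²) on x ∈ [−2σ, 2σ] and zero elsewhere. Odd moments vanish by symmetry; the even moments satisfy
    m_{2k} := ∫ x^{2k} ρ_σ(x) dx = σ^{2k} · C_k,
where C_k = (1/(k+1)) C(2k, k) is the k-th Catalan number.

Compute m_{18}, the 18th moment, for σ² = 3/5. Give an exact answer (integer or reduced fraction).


By the scaled semicircle moment identity, m_{2k} = σ^{2k} · C_k with k = 9.
C_9 = (1/(k+1)) · C(2k, k) = (1/10) · C(18, 9) = (1/10) · 48620 = 4862.
σ^{2k} = (σ²)^k = (3/5)^9 = 19683/1953125.

Therefore m_{18} = σ^{18} · C_9 = (19683/1953125) · 4862 = 95698746/1953125.


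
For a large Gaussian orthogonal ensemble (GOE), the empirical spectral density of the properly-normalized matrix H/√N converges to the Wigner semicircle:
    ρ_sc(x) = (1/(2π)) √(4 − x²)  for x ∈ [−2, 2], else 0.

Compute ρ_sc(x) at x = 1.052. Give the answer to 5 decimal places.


ρ_sc(x) = (1/(2π)) √(4 − x²). With x = 1.052:
  4 − x² = 4 − (1.052)² = 4 − 1.106704 = 2.893296.
  √(4 − x²) = 1.700969.
  1/(2π) = 0.159155.
  ρ_sc(1.052) = 0.159155 · 1.700969 = 0.270718.

Rounded to 5 decimal places: ρ_sc(1.052) ≈ 0.27072.


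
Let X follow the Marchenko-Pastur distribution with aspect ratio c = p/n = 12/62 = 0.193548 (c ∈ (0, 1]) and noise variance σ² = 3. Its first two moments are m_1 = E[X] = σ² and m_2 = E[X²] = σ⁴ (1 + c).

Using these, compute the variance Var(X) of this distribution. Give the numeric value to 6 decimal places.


m_1 = E[X] = σ² = 3, so m_1² = 9.
m_2 = E[X²] = σ⁴ (1 + c) = 9 · (1 + 0.193548) = 9 · 1.193548 = 10.741935.
(Note m_2 − m_1² simplifies to c · σ⁴ = 0.193548 · 9.)

Var(X) = m_2 − m_1² = 10.741935 − 9 = 1.741935.


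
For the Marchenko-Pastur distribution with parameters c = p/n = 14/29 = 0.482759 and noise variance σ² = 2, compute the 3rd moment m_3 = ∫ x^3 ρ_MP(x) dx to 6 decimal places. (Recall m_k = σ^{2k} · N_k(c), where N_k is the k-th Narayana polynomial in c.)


E[X³] = σ⁶ (1 + 3c + c²) (third MP moment). With σ² = 2 (so σ⁶ = 8) and c = 14/29 = 0.482759: E[X³] = 8 · (1 + 3·0.482759 + (0.482759)²) = 8 · 2.681332.

So E[X^3] = 21.450654.


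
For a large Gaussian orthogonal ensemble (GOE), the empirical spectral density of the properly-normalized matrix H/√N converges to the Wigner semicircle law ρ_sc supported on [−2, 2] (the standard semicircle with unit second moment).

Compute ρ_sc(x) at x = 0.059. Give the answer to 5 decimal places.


ρ_sc(x) = (1/(2π)) √(4 − x²). With x = 0.059:
  4 − x² = 4 − (0.059)² = 4 − 0.003481 = 3.996519.
  √(4 − x²) = 1.999130.
  1/(2π) = 0.159155.
  ρ_sc(0.059) = 0.159155 · 1.999130 = 0.318171.

Rounded to 5 decimal places: ρ_sc(0.059) ≈ 0.31817.


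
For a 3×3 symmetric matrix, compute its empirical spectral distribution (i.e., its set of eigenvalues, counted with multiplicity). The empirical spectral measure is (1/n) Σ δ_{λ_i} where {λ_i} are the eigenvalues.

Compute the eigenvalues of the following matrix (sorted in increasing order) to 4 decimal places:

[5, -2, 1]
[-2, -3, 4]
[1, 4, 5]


Since M is real symmetric, all three eigenvalues are real; they are the roots of det(λI − M) = λ³ − (tr M) λ² + s λ − det M, where s is the sum of the principal 2×2 minors.
tr M = 5 + (-3) + 5 = 7.
s = (5·(-3) − (-2)²) + (5·5 − 1²) + ((-3)·5 − 4²) = -19 + 24 + (-31) = -26.
det M (expand along row 1) = 5·(-31) − (-2)·(-14) + 1·(-5) = -188.
Characteristic polynomial: λ³ − 7λ² − 26λ + 188 = 0.
Substitute λ = y + (tr M)/3 = y + 2.333333 to remove the quadratic term: y³ + p·y + q = 0 with p = s − (tr M)²/3 = -42.333333 and q = −2(tr M)³/27 + (tr M)·s/3 − det M = 101.925926.
Three real roots ⇒ use the trigonometric (Viète) form: r = 2√(−p/3) = 7.512952, φ = arccos(3q/(p·r)) = arccos(-0.961419) = 2.862912 rad.
y_k = r·cos(φ/3 − 2πk/3) for k = 0, 1, 2 gives y = 4.343813, 3.136746, -7.480560.
λ_k = y_k + 2.333333 gives λ = 6.6771, 5.4701, -5.1472 (check: the sum is 7.0000 = tr M).

Eigenvalues sorted in increasing order: [-5.1472, 5.4701, 6.6771].


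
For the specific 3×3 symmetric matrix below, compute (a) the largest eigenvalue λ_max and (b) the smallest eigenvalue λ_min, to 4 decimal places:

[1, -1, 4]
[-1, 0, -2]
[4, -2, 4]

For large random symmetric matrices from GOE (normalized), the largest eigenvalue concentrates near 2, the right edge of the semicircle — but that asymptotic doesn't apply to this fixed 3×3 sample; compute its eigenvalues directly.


Since M is real symmetric, all three eigenvalues are real; they are the roots of det(λI − M) = λ³ − (tr M) λ² + s λ − det M, where s is the sum of the principal 2×2 minors.
tr M = 1 + 0 + 4 = 5.
s = (1·0 − (-1)²) + (1·4 − 4²) + (0·4 − (-2)²) = -1 + (-12) + (-4) = -17.
det M (expand along row 1) = 1·(-4) − (-1)·4 + 4·2 = 8.
Characteristic polynomial: λ³ − 5λ² − 17λ − 8 = 0.
Substitute λ = y + (tr M)/3 = y + 1.666667 to remove the quadratic term: y³ + p·y + q = 0 with p = s − (tr M)²/3 = -25.333333 and q = −2(tr M)³/27 + (tr M)·s/3 − det M = -45.592593.
Three real roots ⇒ use the trigonometric (Viète) form: r = 2√(−p/3) = 5.811865, φ = arccos(3q/(p·r)) = arccos(0.928983) = 0.379141 rad.
y_k = r·cos(φ/3 − 2πk/3) for k = 0, 1, 2 gives y = 5.765513, -2.248348, -3.517166.
λ_k = y_k + 1.666667 gives λ = 7.4322, -0.5817, -1.8505 (check: the sum is 5.0000 = tr M).

Hence λ_max = 7.4322 and λ_min = -1.8505.


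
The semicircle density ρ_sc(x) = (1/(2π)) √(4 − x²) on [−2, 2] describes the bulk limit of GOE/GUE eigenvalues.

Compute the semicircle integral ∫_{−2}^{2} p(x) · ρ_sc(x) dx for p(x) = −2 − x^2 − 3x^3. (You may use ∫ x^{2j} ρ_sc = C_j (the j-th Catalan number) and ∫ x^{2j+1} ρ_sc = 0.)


Write p(x) = Σ a_i x^i, split into monomials and integrate each against ρ_sc separately.
Using ∫ x^{2j} ρ_sc = C_j = (1/(j+1)) C(2j, j) (Catalan numbers) and ∫ x^{2j+1} ρ_sc = 0 (odd monomials vanish by symmetry):
  i = 0 (even): a_0 · C_{0} = -2 · 1 = -2
  i = 2 (even): a_2 · C_{1} = -1 · 1 = -1
  i = 3 (odd): ∫ x^3 ρ_sc = 0 (vanishes)

Summing the contributions: ∫_{−2}^{2} p(x) ρ_sc(x) dx = (-2) + (-1) = -3.


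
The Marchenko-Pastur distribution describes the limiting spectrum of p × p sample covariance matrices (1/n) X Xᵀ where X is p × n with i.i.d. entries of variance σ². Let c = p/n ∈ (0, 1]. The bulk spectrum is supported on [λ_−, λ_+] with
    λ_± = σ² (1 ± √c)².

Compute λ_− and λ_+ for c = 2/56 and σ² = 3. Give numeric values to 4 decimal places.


c = 2/56 = 0.035714; √c = 0.188982.
λ_− = σ² (1 − √c)² = 3 · (1 − 0.188982)² = 3 · (0.811018)² = 1.973249.
λ_+ = σ² (1 + √c)² = 3 · (1 + 0.188982)² = 3 · (1.188982)² = 4.241036.

Rounded to 4 decimal places: λ_− ≈ 1.9732, λ_+ ≈ 4.2410.


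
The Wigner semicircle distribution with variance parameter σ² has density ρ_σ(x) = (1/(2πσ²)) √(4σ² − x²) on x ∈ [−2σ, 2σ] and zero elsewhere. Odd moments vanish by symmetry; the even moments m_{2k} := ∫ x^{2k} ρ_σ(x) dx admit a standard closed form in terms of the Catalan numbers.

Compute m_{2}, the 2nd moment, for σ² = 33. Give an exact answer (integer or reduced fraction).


By the scaled semicircle moment identity, m_{2k} = σ^{2k} · C_k with k = 1.
C_1 = (1/(k+1)) · C(2k, k) = (1/2) · C(2, 1) = (1/2) · 2 = 1.
σ^{2k} = (σ²)^k = (33)^1 = 33.

Therefore m_{2} = σ^{2} · C_1 = 33 · 1 = 33.


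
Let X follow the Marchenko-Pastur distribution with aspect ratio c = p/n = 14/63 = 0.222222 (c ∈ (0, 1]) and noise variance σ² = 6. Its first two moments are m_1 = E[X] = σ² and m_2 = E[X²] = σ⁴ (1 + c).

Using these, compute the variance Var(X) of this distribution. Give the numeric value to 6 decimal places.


m_1 = E[X] = σ² = 6, so m_1² = 36.
m_2 = E[X²] = σ⁴ (1 + c) = 36 · (1 + 0.222222) = 36 · 1.222222 = 44.000000.
(Note m_2 − m_1² simplifies to c · σ⁴ = 0.222222 · 36.)

Var(X) = m_2 − m_1² = 44.000000 − 36 = 8.000000.


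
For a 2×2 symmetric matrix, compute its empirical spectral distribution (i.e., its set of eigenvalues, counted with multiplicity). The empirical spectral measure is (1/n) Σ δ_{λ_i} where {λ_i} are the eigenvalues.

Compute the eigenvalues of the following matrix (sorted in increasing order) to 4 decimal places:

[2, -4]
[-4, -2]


Since M is real symmetric, both eigenvalues are real; they are the roots of det(λI − M) = λ² − (tr M) λ + det M.
tr M = 2 + (-2) = 0.
det M = 2·(-2) − (-4)² = -4 − 16 = -20.
Characteristic polynomial: λ² − 20 = 0.
Discriminant Δ = (tr M)² − 4·det M = 0 − (-80) = 80; √Δ = 8.944272.
λ = (tr M ± √Δ)/2 = (0 ± 8.944272)/2, giving (tr M − √Δ)/2 = -4.4721 and (tr M + √Δ)/2 = 4.4721.

Eigenvalues sorted in increasing order: [-4.4721, 4.4721].


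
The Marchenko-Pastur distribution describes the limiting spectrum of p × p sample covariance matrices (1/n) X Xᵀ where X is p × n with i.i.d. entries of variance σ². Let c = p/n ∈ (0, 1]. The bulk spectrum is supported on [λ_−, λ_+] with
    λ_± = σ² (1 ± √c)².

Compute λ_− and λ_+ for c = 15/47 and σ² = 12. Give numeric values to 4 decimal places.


c = 15/47 = 0.319149; √c = 0.564933.
λ_− = σ² (1 − √c)² = 12 · (1 − 0.564933)² = 12 · (0.435067)² = 2.271403.
λ_+ = σ² (1 + √c)² = 12 · (1 + 0.564933)² = 12 · (1.564933)² = 29.388172.

Rounded to 4 decimal places: λ_− ≈ 2.2714, λ_+ ≈ 29.3882.


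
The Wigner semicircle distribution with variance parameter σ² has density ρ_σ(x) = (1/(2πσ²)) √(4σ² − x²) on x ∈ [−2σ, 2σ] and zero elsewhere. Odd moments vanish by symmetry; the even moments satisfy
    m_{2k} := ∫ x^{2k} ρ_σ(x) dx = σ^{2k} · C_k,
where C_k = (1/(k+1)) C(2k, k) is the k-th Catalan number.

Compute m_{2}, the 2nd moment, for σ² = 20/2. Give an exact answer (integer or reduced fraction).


By the scaled semicircle moment identity, m_{2k} = σ^{2k} · C_k with k = 1.
C_1 = (1/(k+1)) · C(2k, k) = (1/2) · C(2, 1) = (1/2) · 2 = 1.
σ^{2k} = (σ²)^k = (20/2)^1 = 10.

Therefore m_{2} = σ^{2} · C_1 = 10 · 1 = 10.


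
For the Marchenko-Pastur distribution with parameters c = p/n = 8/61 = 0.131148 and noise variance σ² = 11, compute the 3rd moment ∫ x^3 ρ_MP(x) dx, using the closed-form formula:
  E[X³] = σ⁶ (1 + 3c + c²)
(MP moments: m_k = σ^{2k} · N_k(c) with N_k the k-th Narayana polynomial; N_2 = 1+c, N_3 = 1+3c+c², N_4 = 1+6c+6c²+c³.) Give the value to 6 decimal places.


E[X³] = σ⁶ (1 + 3c + c²) (third MP moment). With σ² = 11 (so σ⁶ = 1331) and c = 8/61 = 0.131148: E[X³] = 1331 · (1 + 3·0.131148 + (0.131148)²) = 1331 · 1.410642.

So E[X^3] = 1877.564902.


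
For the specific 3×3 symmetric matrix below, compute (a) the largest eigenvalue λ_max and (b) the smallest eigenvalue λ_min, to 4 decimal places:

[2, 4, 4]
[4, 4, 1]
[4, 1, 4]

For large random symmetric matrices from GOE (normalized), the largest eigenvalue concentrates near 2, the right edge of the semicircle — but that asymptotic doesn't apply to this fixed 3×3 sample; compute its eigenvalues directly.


Since M is real symmetric, all three eigenvalues are real; they are the roots of det(λI − M) = λ³ − (tr M) λ² + s λ − det M, where s is the sum of the principal 2×2 minors.
tr M = 2 + 4 + 4 = 10.
s = (2·4 − 4²) + (2·4 − 4²) + (4·4 − 1²) = -8 + (-8) + 15 = -1.
det M (expand along row 1) = 2·15 − 4·12 + 4·(-12) = -66.
Characteristic polynomial: λ³ − 10λ² − λ + 66 = 0.
Substitute λ = y + (tr M)/3 = y + 3.333333 to remove the quadratic term: y³ + p·y + q = 0 with p = s − (tr M)²/3 = -34.333333 and q = −2(tr M)³/27 + (tr M)·s/3 − det M = -11.407407.
Three real roots ⇒ use the trigonometric (Viète) form: r = 2√(−p/3) = 6.765928, φ = arccos(3q/(p·r)) = arccos(0.147321) = 1.422937 rad.
y_k = r·cos(φ/3 − 2πk/3) for k = 0, 1, 2 gives y = 6.019017, -0.333333, -5.685683.
λ_k = y_k + 3.333333 gives λ = 9.3523, 3.0000, -2.3523 (check: the sum is 10.0000 = tr M).

Hence λ_max = 9.3523 and λ_min = -2.3523.


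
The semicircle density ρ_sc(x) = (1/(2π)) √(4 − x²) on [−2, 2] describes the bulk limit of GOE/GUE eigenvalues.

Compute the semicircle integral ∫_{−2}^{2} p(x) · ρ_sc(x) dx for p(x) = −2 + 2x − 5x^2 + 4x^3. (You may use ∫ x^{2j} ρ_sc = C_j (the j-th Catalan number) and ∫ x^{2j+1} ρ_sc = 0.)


Write p(x) = Σ a_i x^i, split into monomials and integrate each against ρ_sc separately.
Using ∫ x^{2j} ρ_sc = C_j = (1/(j+1)) C(2j, j) (Catalan numbers) and ∫ x^{2j+1} ρ_sc = 0 (odd monomials vanish by symmetry):
  i = 0 (even): a_0 · C_{0} = -2 · 1 = -2
  i = 1 (odd): ∫ x^1 ρ_sc = 0 (vanishes)
  i = 2 (even): a_2 · C_{1} = -5 · 1 = -5
  i = 3 (odd): ∫ x^3 ρ_sc = 0 (vanishes)

Summing the contributions: ∫_{−2}^{2} p(x) ρ_sc(x) dx = (-2) + (-5) = -7.


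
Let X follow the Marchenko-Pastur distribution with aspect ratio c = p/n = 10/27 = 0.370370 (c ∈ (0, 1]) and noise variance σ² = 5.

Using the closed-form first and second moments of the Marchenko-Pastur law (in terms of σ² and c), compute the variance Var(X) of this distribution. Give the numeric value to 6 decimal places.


Recall the MP moments m_1 = E[X] = σ² and m_2 = E[X²] = σ⁴ (1 + c).
m_1 = E[X] = σ² = 5, so m_1² = 25.
m_2 = E[X²] = σ⁴ (1 + c) = 25 · (1 + 0.370370) = 25 · 1.370370 = 34.259259.
(Note m_2 − m_1² simplifies to c · σ⁴ = 0.370370 · 25.)

Var(X) = m_2 − m_1² = 34.259259 − 25 = 9.259259.


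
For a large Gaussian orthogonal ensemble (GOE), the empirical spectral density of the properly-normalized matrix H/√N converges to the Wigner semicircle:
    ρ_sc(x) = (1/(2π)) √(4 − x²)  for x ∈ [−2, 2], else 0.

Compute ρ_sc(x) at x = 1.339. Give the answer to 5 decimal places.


ρ_sc(x) = (1/(2π)) √(4 − x²). With x = 1.339:
  4 − x² = 4 − (1.339)² = 4 − 1.792921 = 2.207079.
  √(4 − x²) = 1.485624.
  1/(2π) = 0.159155.
  ρ_sc(1.339) = 0.159155 · 1.485624 = 0.236444.

Rounded to 5 decimal places: ρ_sc(1.339) ≈ 0.23644.


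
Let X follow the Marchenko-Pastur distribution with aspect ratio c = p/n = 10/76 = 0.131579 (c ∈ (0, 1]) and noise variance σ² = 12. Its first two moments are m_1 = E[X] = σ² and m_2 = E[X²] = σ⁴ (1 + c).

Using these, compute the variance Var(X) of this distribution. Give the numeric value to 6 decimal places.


m_1 = E[X] = σ² = 12, so m_1² = 144.
m_2 = E[X²] = σ⁴ (1 + c) = 144 · (1 + 0.131579) = 144 · 1.131579 = 162.947368.
(Note m_2 − m_1² simplifies to c · σ⁴ = 0.131579 · 144.)

Var(X) = m_2 − m_1² = 162.947368 − 144 = 18.947368.


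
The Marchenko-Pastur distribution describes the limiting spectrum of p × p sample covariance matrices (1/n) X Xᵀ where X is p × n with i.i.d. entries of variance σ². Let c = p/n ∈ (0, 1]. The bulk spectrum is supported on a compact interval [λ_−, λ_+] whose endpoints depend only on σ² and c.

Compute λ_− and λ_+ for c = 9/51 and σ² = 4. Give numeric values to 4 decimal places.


c = 9/51 = 0.176471; √c = 0.420084.
λ_− = σ² (1 − √c)² = 4 · (1 − 0.420084)² = 4 · (0.579916)² = 1.345210.
λ_+ = σ² (1 + √c)² = 4 · (1 + 0.420084)² = 4 · (1.420084)² = 8.066555.

Rounded to 4 decimal places: λ_− ≈ 1.3452, λ_+ ≈ 8.0666.


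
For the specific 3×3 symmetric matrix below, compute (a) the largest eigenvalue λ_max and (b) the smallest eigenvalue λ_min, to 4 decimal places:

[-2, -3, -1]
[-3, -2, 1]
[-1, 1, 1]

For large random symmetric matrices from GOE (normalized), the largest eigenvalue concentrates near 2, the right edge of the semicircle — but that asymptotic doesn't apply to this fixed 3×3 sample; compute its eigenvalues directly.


Since M is real symmetric, all three eigenvalues are real; they are the roots of det(λI − M) = λ³ − (tr M) λ² + s λ − det M, where s is the sum of the principal 2×2 minors.
tr M = -2 + (-2) + 1 = -3.
s = ((-2)·(-2) − (-3)²) + ((-2)·1 − (-1)²) + ((-2)·1 − 1²) = -5 + (-3) + (-3) = -11.
det M (expand along row 1) = (-2)·(-3) − (-3)·(-2) + (-1)·(-5) = 5.
Characteristic polynomial: λ³ + 3λ² − 11λ − 5 = 0.
Substitute λ = y + (tr M)/3 = y − 1.000000 to remove the quadratic term: y³ + p·y + q = 0 with p = s − (tr M)²/3 = -14.000000 and q = −2(tr M)³/27 + (tr M)·s/3 − det M = 8.000000.
Three real roots ⇒ use the trigonometric (Viète) form: r = 2√(−p/3) = 4.320494, φ = arccos(3q/(p·r)) = arccos(-0.396780) = 1.978803 rad.
y_k = r·cos(φ/3 − 2πk/3) for k = 0, 1, 2 gives y = 3.414214, 0.585786, -4.000000.
λ_k = y_k − 1.000000 gives λ = 2.4142, -0.4142, -5.0000 (check: the sum is -3.0000 = tr M).

Hence λ_max = 2.4142 and λ_min = -5.0000.


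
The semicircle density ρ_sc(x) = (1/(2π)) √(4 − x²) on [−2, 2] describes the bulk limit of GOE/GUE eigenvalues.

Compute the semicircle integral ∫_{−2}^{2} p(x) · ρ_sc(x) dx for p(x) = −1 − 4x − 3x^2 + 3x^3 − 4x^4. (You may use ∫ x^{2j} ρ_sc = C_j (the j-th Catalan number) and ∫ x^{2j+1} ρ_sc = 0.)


Write p(x) = Σ a_i x^i, split into monomials and integrate each against ρ_sc separately.
Using ∫ x^{2j} ρ_sc = C_j = (1/(j+1)) C(2j, j) (Catalan numbers) and ∫ x^{2j+1} ρ_sc = 0 (odd monomials vanish by symmetry):
  i = 0 (even): a_0 · C_{0} = -1 · 1 = -1
  i = 1 (odd): ∫ x^1 ρ_sc = 0 (vanishes)
  i = 2 (even): a_2 · C_{1} = -3 · 1 = -3
  i = 3 (odd): ∫ x^3 ρ_sc = 0 (vanishes)
  i = 4 (even): a_4 · C_{2} = -4 · 2 = -8

Summing the contributions: ∫_{−2}^{2} p(x) ρ_sc(x) dx = (-1) + (-3) + (-8) = -12.


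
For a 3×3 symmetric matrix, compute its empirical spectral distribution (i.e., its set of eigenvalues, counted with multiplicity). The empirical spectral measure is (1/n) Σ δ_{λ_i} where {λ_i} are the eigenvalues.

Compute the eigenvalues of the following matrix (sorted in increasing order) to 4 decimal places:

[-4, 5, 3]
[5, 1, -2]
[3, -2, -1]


Since M is real symmetric, all three eigenvalues are real; they are the roots of det(λI − M) = λ³ − (tr M) λ² + s λ − det M, where s is the sum of the principal 2×2 minors.
tr M = -4 + 1 + (-1) = -4.
s = ((-4)·1 − 5²) + ((-4)·(-1) − 3²) + (1·(-1) − (-2)²) = -29 + (-5) + (-5) = -39.
det M (expand along row 1) = (-4)·(-5) − 5·1 + 3·(-13) = -24.
Characteristic polynomial: λ³ + 4λ² − 39λ + 24 = 0.
Substitute λ = y + (tr M)/3 = y − 1.333333 to remove the quadratic term: y³ + p·y + q = 0 with p = s − (tr M)²/3 = -44.333333 and q = −2(tr M)³/27 + (tr M)·s/3 − det M = 80.740741.
Three real roots ⇒ use the trigonometric (Viète) form: r = 2√(−p/3) = 7.688375, φ = arccos(3q/(p·r)) = arccos(-0.710639) = 2.361202 rad.
y_k = r·cos(φ/3 − 2πk/3) for k = 0, 1, 2 gives y = 5.427419, 2.002292, -7.429711.
λ_k = y_k − 1.333333 gives λ = 4.0941, 0.6690, -8.7630 (check: the sum is -4.0000 = tr M).

Eigenvalues sorted in increasing order: [-8.7630, 0.6690, 4.0941].


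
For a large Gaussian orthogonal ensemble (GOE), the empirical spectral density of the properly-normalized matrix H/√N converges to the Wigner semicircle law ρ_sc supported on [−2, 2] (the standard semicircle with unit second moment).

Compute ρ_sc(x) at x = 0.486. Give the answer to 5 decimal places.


ρ_sc(x) = (1/(2π)) √(4 − x²). With x = 0.486:
  4 − x² = 4 − (0.486)² = 4 − 0.236196 = 3.763804.
  √(4 − x²) = 1.940053.
  1/(2π) = 0.159155.
  ρ_sc(0.486) = 0.159155 · 1.940053 = 0.308769.

Rounded to 5 decimal places: ρ_sc(0.486) ≈ 0.30877.


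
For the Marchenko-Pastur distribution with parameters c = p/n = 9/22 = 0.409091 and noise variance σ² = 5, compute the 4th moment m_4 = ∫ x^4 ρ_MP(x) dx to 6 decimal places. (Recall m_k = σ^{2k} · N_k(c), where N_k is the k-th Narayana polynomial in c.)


E[X⁴] = σ⁸ (1 + 6c + 6c² + c³) (fourth MP moment). With σ² = 5 (so σ⁸ = 625) and c = 9/22 = 0.409091: E[X⁴] = 625 · (1 + 6·0.409091 + 6·(0.409091)² + (0.409091)³) = 625 · 4.527141.

So E[X^4] = 2829.463279.


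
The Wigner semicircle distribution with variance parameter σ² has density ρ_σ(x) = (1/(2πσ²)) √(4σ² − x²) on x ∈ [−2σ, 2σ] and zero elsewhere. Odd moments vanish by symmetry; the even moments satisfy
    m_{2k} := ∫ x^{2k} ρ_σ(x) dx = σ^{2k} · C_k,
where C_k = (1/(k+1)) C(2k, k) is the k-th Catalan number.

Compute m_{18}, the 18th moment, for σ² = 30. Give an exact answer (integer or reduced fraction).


By the scaled semicircle moment identity, m_{2k} = σ^{2k} · C_k with k = 9.
C_9 = (1/(k+1)) · C(2k, k) = (1/10) · C(18, 9) = (1/10) · 48620 = 4862.
σ^{2k} = (σ²)^k = (30)^9 = 19683000000000.

Therefore m_{18} = σ^{18} · C_9 = 19683000000000 · 4862 = 95698746000000000.


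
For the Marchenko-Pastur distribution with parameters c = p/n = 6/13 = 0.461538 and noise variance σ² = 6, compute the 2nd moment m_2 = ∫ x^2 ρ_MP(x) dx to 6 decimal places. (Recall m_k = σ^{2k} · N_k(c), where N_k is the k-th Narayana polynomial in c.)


E[X²] = σ⁴ (1 + c) (second MP moment). With σ² = 6 (so σ⁴ = 36) and c = 6/13 = 0.461538: E[X²] = 36 · (1 + 0.461538) = 36 · 1.461538.

So E[X^2] = 52.615385.


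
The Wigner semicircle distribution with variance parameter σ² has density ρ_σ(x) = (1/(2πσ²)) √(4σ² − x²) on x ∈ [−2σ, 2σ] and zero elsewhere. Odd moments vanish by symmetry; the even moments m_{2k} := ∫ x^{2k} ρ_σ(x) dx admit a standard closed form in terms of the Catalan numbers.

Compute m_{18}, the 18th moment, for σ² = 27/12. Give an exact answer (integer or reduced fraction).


By the scaled semicircle moment identity, m_{2k} = σ^{2k} · C_k with k = 9.
C_9 = (1/(k+1)) · C(2k, k) = (1/10) · C(18, 9) = (1/10) · 48620 = 4862.
σ^{2k} = (σ²)^k = (27/12)^9 = 387420489/262144.

Therefore m_{18} = σ^{18} · C_9 = (387420489/262144) · 4862 = 941819208759/131072.


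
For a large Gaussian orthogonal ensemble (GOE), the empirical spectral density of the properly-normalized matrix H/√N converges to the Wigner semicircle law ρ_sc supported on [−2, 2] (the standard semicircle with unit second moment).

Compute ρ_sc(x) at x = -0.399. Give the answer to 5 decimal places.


ρ_sc(x) = (1/(2π)) √(4 − x²). With x = -0.399:
  4 − x² = 4 − (-0.399)² = 4 − 0.159201 = 3.840799.
  √(4 − x²) = 1.959796.
  1/(2π) = 0.159155.
  ρ_sc(-0.399) = 0.159155 · 1.959796 = 0.311911.

Rounded to 5 decimal places: ρ_sc(-0.399) ≈ 0.31191.


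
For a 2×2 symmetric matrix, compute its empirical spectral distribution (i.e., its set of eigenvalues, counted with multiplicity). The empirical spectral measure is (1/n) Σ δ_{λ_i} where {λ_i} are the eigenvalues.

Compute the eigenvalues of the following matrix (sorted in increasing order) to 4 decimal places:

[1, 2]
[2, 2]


Since M is real symmetric, both eigenvalues are real; they are the roots of det(λI − M) = λ² − (tr M) λ + det M.
tr M = 1 + 2 = 3.
det M = 1·2 − 2² = 2 − 4 = -2.
Characteristic polynomial: λ² − 3λ − 2 = 0.
Discriminant Δ = (tr M)² − 4·det M = 9 − (-8) = 17; √Δ = 4.123106.
λ = (tr M ± √Δ)/2 = (3 ± 4.123106)/2, giving (tr M − √Δ)/2 = -0.5616 and (tr M + √Δ)/2 = 3.5616.

Eigenvalues sorted in increasing order: [-0.5616, 3.5616].


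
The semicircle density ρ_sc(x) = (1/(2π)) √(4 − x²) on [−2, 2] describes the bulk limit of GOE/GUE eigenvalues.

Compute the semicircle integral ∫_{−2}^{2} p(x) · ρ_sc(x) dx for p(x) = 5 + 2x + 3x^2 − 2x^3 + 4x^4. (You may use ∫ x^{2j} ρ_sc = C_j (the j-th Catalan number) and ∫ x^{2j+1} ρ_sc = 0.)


Write p(x) = Σ a_i x^i, split into monomials and integrate each against ρ_sc separately.
Using ∫ x^{2j} ρ_sc = C_j = (1/(j+1)) C(2j, j) (Catalan numbers) and ∫ x^{2j+1} ρ_sc = 0 (odd monomials vanish by symmetry):
  i = 0 (even): a_0 · C_{0} = 5 · 1 = 5
  i = 1 (odd): ∫ x^1 ρ_sc = 0 (vanishes)
  i = 2 (even): a_2 · C_{1} = 3 · 1 = 3
  i = 3 (odd): ∫ x^3 ρ_sc = 0 (vanishes)
  i = 4 (even): a_4 · C_{2} = 4 · 2 = 8

Summing the contributions: ∫_{−2}^{2} p(x) ρ_sc(x) dx = 5 + 3 + 8 = 16.


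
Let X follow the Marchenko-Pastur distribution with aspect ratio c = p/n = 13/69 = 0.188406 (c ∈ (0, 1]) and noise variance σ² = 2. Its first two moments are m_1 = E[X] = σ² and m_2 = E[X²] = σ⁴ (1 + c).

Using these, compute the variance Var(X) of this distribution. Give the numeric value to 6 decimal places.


m_1 = E[X] = σ² = 2, so m_1² = 4.
m_2 = E[X²] = σ⁴ (1 + c) = 4 · (1 + 0.188406) = 4 · 1.188406 = 4.753623.
(Note m_2 − m_1² simplifies to c · σ⁴ = 0.188406 · 4.)

Var(X) = m_2 − m_1² = 4.753623 − 4 = 0.753623.


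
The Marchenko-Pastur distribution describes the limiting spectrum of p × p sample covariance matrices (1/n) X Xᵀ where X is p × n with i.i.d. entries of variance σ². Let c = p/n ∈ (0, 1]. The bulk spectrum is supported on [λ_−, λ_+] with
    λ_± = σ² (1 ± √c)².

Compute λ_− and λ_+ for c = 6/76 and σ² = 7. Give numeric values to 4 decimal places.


c = 6/76 = 0.078947; √c = 0.280976.
λ_− = σ² (1 − √c)² = 7 · (1 − 0.280976)² = 7 · (0.719024)² = 3.618971.
λ_+ = σ² (1 + √c)² = 7 · (1 + 0.280976)² = 7 · (1.280976)² = 11.486292.

Rounded to 4 decimal places: λ_− ≈ 3.6190, λ_+ ≈ 11.4863.


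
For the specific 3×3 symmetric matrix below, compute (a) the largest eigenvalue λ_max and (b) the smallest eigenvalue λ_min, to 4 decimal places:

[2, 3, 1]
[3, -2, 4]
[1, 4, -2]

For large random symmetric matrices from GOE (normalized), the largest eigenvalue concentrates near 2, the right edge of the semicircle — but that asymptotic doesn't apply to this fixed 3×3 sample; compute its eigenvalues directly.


Since M is real symmetric, all three eigenvalues are real; they are the roots of det(λI − M) = λ³ − (tr M) λ² + s λ − det M, where s is the sum of the principal 2×2 minors.
tr M = 2 + (-2) + (-2) = -2.
s = (2·(-2) − 3²) + (2·(-2) − 1²) + ((-2)·(-2) − 4²) = -13 + (-5) + (-12) = -30.
det M (expand along row 1) = 2·(-12) − 3·(-10) + 1·14 = 20.
Characteristic polynomial: λ³ + 2λ² − 30λ − 20 = 0.
Substitute λ = y + (tr M)/3 = y − 0.666667 to remove the quadratic term: y³ + p·y + q = 0 with p = s − (tr M)²/3 = -31.333333 and q = −2(tr M)³/27 + (tr M)·s/3 − det M = 0.592593.
Three real roots ⇒ use the trigonometric (Viète) form: r = 2√(−p/3) = 6.463573, φ = arccos(3q/(p·r)) = arccos(-0.008778) = 1.579574 rad.
y_k = r·cos(φ/3 − 2πk/3) for k = 0, 1, 2 gives y = 5.588138, 0.018913, -5.607051.
λ_k = y_k − 0.666667 gives λ = 4.9215, -0.6478, -6.2737 (check: the sum is -2.0000 = tr M).

Hence λ_max = 4.9215 and λ_min = -6.2737.


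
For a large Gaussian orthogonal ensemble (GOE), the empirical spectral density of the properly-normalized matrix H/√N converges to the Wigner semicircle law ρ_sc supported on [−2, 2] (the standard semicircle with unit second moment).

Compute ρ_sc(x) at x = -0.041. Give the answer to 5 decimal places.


ρ_sc(x) = (1/(2π)) √(4 − x²). With x = -0.041:
  4 − x² = 4 − (-0.041)² = 4 − 0.001681 = 3.998319.
  √(4 − x²) = 1.999580.
  1/(2π) = 0.159155.
  ρ_sc(-0.041) = 0.159155 · 1.999580 = 0.318243.

Rounded to 5 decimal places: ρ_sc(-0.041) ≈ 0.31824.


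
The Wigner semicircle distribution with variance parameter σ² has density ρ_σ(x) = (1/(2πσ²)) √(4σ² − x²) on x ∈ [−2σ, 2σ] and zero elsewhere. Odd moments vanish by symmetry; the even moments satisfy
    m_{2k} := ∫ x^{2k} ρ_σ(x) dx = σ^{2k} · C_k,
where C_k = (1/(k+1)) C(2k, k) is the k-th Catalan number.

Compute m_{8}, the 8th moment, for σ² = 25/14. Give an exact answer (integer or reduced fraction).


By the scaled semicircle moment identity, m_{2k} = σ^{2k} · C_k with k = 4.
C_4 = (1/(k+1)) · C(2k, k) = (1/5) · C(8, 4) = (1/5) · 70 = 14.
σ^{2k} = (σ²)^k = (25/14)^4 = 390625/38416.

Therefore m_{8} = σ^{8} · C_4 = (390625/38416) · 14 = 390625/2744.


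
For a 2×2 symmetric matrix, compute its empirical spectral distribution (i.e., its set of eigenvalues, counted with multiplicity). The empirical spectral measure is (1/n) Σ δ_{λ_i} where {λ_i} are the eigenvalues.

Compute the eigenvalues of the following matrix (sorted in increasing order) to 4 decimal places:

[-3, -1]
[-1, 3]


Since M is real symmetric, both eigenvalues are real; they are the roots of det(λI − M) = λ² − (tr M) λ + det M.
tr M = -3 + 3 = 0.
det M = (-3)·3 − (-1)² = -9 − 1 = -10.
Characteristic polynomial: λ² − 10 = 0.
Discriminant Δ = (tr M)² − 4·det M = 0 − (-40) = 40; √Δ = 6.324555.
λ = (tr M ± √Δ)/2 = (0 ± 6.324555)/2, giving (tr M − √Δ)/2 = -3.1623 and (tr M + √Δ)/2 = 3.1623.

Eigenvalues sorted in increasing order: [-3.1623, 3.1623].


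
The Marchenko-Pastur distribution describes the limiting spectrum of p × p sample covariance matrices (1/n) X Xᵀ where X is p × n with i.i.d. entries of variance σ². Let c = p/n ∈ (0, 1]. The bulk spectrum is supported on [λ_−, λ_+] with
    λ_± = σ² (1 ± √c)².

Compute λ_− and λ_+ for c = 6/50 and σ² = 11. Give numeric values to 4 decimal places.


c = 6/50 = 0.120000; √c = 0.346410.
λ_− = σ² (1 − √c)² = 11 · (1 − 0.346410)² = 11 · (0.653590)² = 4.698976.
λ_+ = σ² (1 + √c)² = 11 · (1 + 0.346410)² = 11 · (1.346410)² = 19.941024.

Rounded to 4 decimal places: λ_− ≈ 4.6990, λ_+ ≈ 19.9410.


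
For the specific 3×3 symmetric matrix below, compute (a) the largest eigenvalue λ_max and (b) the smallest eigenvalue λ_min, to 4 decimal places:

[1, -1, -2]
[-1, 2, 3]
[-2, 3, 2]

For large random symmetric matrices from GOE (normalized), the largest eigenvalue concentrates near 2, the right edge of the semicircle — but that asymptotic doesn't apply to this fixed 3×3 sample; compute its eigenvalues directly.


Since M is real symmetric, all three eigenvalues are real; they are the roots of det(λI − M) = λ³ − (tr M) λ² + s λ − det M, where s is the sum of the principal 2×2 minors.
tr M = 1 + 2 + 2 = 5.
s = (1·2 − (-1)²) + (1·2 − (-2)²) + (2·2 − 3²) = 1 + (-2) + (-5) = -6.
det M (expand along row 1) = 1·(-5) − (-1)·4 + (-2)·1 = -3.
Characteristic polynomial: λ³ − 5λ² − 6λ + 3 = 0.
Substitute λ = y + (tr M)/3 = y + 1.666667 to remove the quadratic term: y³ + p·y + q = 0 with p = s − (tr M)²/3 = -14.333333 and q = −2(tr M)³/27 + (tr M)·s/3 − det M = -16.259259.
Three real roots ⇒ use the trigonometric (Viète) form: r = 2√(−p/3) = 4.371626, φ = arccos(3q/(p·r)) = arccos(0.778452) = 0.678600 rad.
y_k = r·cos(φ/3 − 2πk/3) for k = 0, 1, 2 gives y = 4.260261, -1.281035, -2.979226.
λ_k = y_k + 1.666667 gives λ = 5.9269, 0.3856, -1.3126 (check: the sum is 5.0000 = tr M).

Hence λ_max = 5.9269 and λ_min = -1.3126.


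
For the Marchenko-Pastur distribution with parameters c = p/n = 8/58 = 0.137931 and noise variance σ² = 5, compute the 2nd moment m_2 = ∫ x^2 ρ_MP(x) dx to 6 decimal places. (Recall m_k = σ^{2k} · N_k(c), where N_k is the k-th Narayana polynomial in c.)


E[X²] = σ⁴ (1 + c) (second MP moment). With σ² = 5 (so σ⁴ = 25) and c = 8/58 = 0.137931: E[X²] = 25 · (1 + 0.137931) = 25 · 1.137931.

So E[X^2] = 28.448276.


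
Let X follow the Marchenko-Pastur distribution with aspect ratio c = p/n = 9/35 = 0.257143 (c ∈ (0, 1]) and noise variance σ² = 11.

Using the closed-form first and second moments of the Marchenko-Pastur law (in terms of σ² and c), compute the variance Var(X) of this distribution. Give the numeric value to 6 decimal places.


Recall the MP moments m_1 = E[X] = σ² and m_2 = E[X²] = σ⁴ (1 + c).
m_1 = E[X] = σ² = 11, so m_1² = 121.
m_2 = E[X²] = σ⁴ (1 + c) = 121 · (1 + 0.257143) = 121 · 1.257143 = 152.114286.
(Note m_2 − m_1² simplifies to c · σ⁴ = 0.257143 · 121.)

Var(X) = m_2 − m_1² = 152.114286 − 121 = 31.114286.


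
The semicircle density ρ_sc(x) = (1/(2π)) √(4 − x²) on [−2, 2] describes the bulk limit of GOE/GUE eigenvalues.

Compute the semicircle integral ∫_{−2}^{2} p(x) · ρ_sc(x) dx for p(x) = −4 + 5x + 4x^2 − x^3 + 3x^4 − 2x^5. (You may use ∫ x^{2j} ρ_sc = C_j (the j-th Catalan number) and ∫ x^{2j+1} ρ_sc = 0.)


Write p(x) = Σ a_i x^i, split into monomials and integrate each against ρ_sc separately.
Using ∫ x^{2j} ρ_sc = C_j = (1/(j+1)) C(2j, j) (Catalan numbers) and ∫ x^{2j+1} ρ_sc = 0 (odd monomials vanish by symmetry):
  i = 0 (even): a_0 · C_{0} = -4 · 1 = -4
  i = 1 (odd): ∫ x^1 ρ_sc = 0 (vanishes)
  i = 2 (even): a_2 · C_{1} = 4 · 1 = 4
  i = 3 (odd): ∫ x^3 ρ_sc = 0 (vanishes)
  i = 4 (even): a_4 · C_{2} = 3 · 2 = 6
  i = 5 (odd): ∫ x^5 ρ_sc = 0 (vanishes)

Summing the contributions: ∫_{−2}^{2} p(x) ρ_sc(x) dx = (-4) + 4 + 6 = 6.


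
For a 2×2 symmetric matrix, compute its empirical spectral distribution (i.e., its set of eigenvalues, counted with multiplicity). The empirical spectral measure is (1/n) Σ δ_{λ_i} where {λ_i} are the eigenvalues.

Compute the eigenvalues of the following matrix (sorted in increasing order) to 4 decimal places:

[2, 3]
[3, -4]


Since M is real symmetric, both eigenvalues are real; they are the roots of det(λI − M) = λ² − (tr M) λ + det M.
tr M = 2 + (-4) = -2.
det M = 2·(-4) − 3² = -8 − 9 = -17.
Characteristic polynomial: λ² + 2λ − 17 = 0.
Discriminant Δ = (tr M)² − 4·det M = 4 − (-68) = 72; √Δ = 8.485281.
λ = (tr M ± √Δ)/2 = (-2 ± 8.485281)/2, giving (tr M − √Δ)/2 = -5.2426 and (tr M + √Δ)/2 = 3.2426.

Eigenvalues sorted in increasing order: [-5.2426, 3.2426].


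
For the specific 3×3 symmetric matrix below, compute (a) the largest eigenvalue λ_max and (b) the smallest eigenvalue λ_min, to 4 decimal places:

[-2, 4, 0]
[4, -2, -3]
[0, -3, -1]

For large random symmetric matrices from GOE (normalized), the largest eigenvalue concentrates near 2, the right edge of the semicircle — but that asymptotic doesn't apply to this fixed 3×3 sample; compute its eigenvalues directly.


Since M is real symmetric, all three eigenvalues are real; they are the roots of det(λI − M) = λ³ − (tr M) λ² + s λ − det M, where s is the sum of the principal 2×2 minors.
tr M = -2 + (-2) + (-1) = -5.
s = ((-2)·(-2) − 4²) + ((-2)·(-1) − 0²) + ((-2)·(-1) − (-3)²) = -12 + 2 + (-7) = -17.
det M (expand along row 1) = (-2)·(-7) − 4·(-4) + 0·(-12) = 30.
Characteristic polynomial: λ³ + 5λ² − 17λ − 30 = 0.
Substitute λ = y + (tr M)/3 = y − 1.666667 to remove the quadratic term: y³ + p·y + q = 0 with p = s − (tr M)²/3 = -25.333333 and q = −2(tr M)³/27 + (tr M)·s/3 − det M = 7.592593.
Three real roots ⇒ use the trigonometric (Viète) form: r = 2√(−p/3) = 5.811865, φ = arccos(3q/(p·r)) = arccos(-0.154705) = 1.726125 rad.
y_k = r·cos(φ/3 − 2πk/3) for k = 0, 1, 2 gives y = 4.876087, 0.300782, -5.176869.
λ_k = y_k − 1.666667 gives λ = 3.2094, -1.3659, -6.8435 (check: the sum is -5.0000 = tr M).

Hence λ_max = 3.2094 and λ_min = -6.8435.
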